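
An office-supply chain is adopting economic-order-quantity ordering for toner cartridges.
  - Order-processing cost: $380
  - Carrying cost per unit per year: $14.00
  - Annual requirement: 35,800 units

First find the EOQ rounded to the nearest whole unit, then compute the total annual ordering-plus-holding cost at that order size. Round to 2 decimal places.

Optimal lot size Q* = (2 × 35,800 × $380 / $14)^½ ≈ 1,394.07 → Q = 1,394 units
Orders/yr = 35,800/1,394 = 25.681; ordering cost = 25.681 × $380 = $9,758.97
Average inventory = 1,394/2 = 697; holding cost = 697 × $14 = $9,758.00
Total = $9,758.97 + $9,758.00 = $19,516.97

$19,516.97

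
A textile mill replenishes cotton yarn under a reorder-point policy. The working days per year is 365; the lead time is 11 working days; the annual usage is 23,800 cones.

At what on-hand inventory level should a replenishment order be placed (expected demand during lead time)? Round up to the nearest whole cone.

Daily demand d = 23,800 / 365 = 65.205 cones/day
Demand during lead time = 65.205 × 11 = 717.26
Reorder point = 717.26 → round up

718 cones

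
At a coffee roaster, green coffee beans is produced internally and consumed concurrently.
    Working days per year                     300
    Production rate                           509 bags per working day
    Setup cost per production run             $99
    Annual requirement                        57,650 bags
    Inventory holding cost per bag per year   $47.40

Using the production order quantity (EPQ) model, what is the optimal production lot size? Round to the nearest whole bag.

d = 57,650/300 = 192.1667 bags/day;  effective holding cost H(1 − d/p) = 47.4·(1 − 192.1667/509) = 29.50472
Q* = √(2DS / H_eff) = √(2·57,650·99 / 29.50472) ≈ 621.99

622 bags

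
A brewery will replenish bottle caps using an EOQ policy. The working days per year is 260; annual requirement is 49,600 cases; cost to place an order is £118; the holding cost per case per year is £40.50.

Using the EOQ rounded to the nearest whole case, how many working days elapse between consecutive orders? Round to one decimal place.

2.8 days

EOQ = √(2DS/H) = √(2 × 49,600 × 118 / 40.5)
    = √(289,027.16) ≈ 537.61 → Q = 538 cases
T = Q/D × 260 days = 538/49,600 × 260 = 2.820 days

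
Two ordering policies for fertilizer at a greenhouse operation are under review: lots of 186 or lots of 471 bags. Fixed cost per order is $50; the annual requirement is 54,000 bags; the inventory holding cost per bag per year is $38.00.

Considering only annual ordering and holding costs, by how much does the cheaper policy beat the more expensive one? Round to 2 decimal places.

$3,368.64

TC(Q) = (D/Q)S + (Q/2)H
TC(186) = (54,000/186)×50 + (186/2)×38 = $18,050.13
TC(471) = (54,000/471)×50 + (471/2)×38 = $14,681.48
Lots of 471 are cheaper by $3,368.64.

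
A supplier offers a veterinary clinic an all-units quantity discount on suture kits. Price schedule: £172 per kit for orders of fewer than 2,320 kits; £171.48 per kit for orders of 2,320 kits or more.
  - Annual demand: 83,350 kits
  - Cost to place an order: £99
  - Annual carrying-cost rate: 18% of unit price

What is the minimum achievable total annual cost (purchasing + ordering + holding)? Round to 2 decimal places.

£14,332,219.77

H₁ = 18%×£172 = £30.9600;  H₂ = 18%×£171.48 = £30.8664
EOQ₁ = √(2×83,350×99/30.9600) = 730.10  (< 2,320, feasible at tier 1)
EOQ₂ = √(2×83,350×99/30.8664) = 731.21  (< 2,320 → use Q = 2,320 at tier-2 price)
TC(tier 1 (EOQ₁), Q≈730.1) = £14,358,804.03
TC(tier 2, Q≈2,320.0) = £14,332,219.77
Minimum at tier 2: £14,332,219.77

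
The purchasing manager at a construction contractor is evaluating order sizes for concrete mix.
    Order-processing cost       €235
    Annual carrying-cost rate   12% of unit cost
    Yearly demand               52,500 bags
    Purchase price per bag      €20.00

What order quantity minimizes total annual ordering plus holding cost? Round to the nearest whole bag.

H = i·C = 0.12 × €20 = €2.4000 per bag-year
Q* = √(2·D·S / H) = √(2·52,500·235 / 2.4) = √10,281,250.0 ≈ 3,206.44

3,206 bags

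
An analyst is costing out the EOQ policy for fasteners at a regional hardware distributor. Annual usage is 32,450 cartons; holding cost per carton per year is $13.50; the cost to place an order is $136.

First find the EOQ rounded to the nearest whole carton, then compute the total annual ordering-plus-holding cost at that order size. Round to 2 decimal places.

EOQ = √(2DS/H) = √(2 × 32,450 × 136 / 13.5)
    = √(653,807.41) ≈ 808.58 → Q = 809 cartons
Orders/yr = 32,450/809 = 40.111; ordering cost = 40.111 × $136 = $5,455.13
Average inventory = 809/2 = 404.5; holding cost = 404.5 × $13.5 = $5,460.75
Total = $5,455.13 + $5,460.75 = $10,915.88

$10,915.88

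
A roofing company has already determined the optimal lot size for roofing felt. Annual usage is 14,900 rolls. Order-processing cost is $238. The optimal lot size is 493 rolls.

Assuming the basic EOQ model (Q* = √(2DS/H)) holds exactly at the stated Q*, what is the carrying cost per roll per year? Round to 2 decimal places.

From Q* = √(2DS/H) ⇒ Q*² = 2DS/H.
H = 2DS / Q² = 2 × 14,900 × 238 / 493² = 29.1809

$29.18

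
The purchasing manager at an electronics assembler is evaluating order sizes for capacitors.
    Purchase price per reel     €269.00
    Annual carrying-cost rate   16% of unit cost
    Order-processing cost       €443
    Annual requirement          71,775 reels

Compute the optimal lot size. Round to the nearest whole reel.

H = i·C = 0.16 × €269 = €43.0400 per reel-year
EOQ = √(2DS/H) = √(2 × 71,775 × 443 / 43.04)
    = √(1,477,524.40) ≈ 1,215.53

1,216 reels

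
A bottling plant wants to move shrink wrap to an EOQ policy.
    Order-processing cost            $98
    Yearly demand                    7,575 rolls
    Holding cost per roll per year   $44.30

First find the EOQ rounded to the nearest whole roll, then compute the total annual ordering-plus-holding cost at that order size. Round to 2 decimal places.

$8,110.01

Optimal lot size Q* = (2 × 7,575 × $98 / $44.3)^½ ≈ 183.07 → Q = 183 rolls
Annual ordering cost = (D/Q)·S = (7,575/183) × 98 = $4,056.56
Annual holding cost  = (Q/2)·H = (183/2) × 44.3 = $4,053.45
Total = $4,056.56 + $4,053.45 = $8,110.01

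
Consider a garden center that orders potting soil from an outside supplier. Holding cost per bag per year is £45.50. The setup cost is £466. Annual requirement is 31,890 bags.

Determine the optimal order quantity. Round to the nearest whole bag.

808 bags

EOQ = √(2DS/H) = √(2 × 31,890 × 466 / 45.5)
    = √(653,219.34) ≈ 808.22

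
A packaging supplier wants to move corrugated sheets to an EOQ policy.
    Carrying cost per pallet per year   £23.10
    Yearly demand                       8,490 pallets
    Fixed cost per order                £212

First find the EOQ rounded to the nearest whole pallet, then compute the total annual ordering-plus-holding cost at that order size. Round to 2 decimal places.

Q* = √(2·D·S / H) = √(2·8,490·212 / 23.1) = √155,833.8 ≈ 394.76 → Q = 395 pallets
Orders/yr = 8,490/395 = 21.494; ordering cost = 21.494 × £212 = £4,556.66
Average inventory = 395/2 = 197.5; holding cost = 197.5 × £23.1 = £4,562.25
Total = £4,556.66 + £4,562.25 = £9,118.91

£9,118.91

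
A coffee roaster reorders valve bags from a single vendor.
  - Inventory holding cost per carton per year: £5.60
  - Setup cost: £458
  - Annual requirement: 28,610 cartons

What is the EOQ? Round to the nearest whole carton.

Optimal lot size Q* = (2 × 28,610 × £458 / £5.6)^½ ≈ 2,163.28

2,163 cartons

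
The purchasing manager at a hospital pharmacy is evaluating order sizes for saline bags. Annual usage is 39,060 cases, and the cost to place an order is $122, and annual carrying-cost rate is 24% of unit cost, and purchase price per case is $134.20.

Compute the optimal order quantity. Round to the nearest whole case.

Holding cost per case per year: H = 24% × $134.2 = $32.2080
Q* = √(2·D·S / H) = √(2·39,060·122 / 32.208) = √295,909.1 ≈ 543.98

544 cases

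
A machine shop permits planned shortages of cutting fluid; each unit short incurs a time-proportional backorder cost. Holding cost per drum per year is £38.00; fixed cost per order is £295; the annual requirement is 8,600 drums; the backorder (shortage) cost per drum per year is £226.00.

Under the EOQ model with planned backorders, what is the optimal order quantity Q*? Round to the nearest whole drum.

Basic EOQ = √(2·8,600·295/38) = 365.413
Backorder adjustment √((H+b)/b) = √((38+226)/226) = 1.0808
Q* = 365.413 × 1.0808 ≈ 394.94

395 drums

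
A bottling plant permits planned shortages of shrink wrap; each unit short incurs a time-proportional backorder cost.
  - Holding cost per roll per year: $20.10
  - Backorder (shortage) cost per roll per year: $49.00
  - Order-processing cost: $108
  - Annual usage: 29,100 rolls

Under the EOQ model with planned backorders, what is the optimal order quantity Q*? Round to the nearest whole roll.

Q* = √(2DS/H) · √((H + b)/b)
   = √(2 × 29,100 × 108 / 20.1) · √((20.1 + 49) / 49)
   = 559.211 × 1.1875 ≈ 664.07

664 rolls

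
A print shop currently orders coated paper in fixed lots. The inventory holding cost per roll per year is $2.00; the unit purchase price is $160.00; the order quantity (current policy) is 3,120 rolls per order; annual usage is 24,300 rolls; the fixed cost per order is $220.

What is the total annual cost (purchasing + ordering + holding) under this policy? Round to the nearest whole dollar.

$3,892,833

Ordering: D/Q × S = 24,300/3,120 × $220 = $1,713.46
Holding:  Q/2 × H = 3,120/2 × $2 = $3,120.00
Purchase cost = D·C = 24,300 × 160 = $3,888,000.00
Total = $1,713.46 + $3,120.00 + $3,888,000.00 = $3,892,833.46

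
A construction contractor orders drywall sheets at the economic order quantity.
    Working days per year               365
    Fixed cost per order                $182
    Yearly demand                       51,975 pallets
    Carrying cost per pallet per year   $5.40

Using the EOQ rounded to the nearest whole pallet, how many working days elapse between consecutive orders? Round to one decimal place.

13.1 days

EOQ = √(2DS/H) = √(2 × 51,975 × 182 / 5.4)
    = √(3,503,500.00) ≈ 1,871.76 → Q = 1,872 pallets
Cycle time = (working days × Q)/D = (365 × 1,872) / 51,975 = 13.146 days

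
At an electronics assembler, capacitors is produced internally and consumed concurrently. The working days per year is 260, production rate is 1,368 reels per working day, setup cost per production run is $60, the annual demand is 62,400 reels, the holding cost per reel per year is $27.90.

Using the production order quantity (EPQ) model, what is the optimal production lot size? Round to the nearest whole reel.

571 reels

Daily demand d = 62,400/260 = 240.000; p = 1368; 1 − d/p = 0.82456
EPQ = √(2DS / (H(1 − d/p)))
    = √(2 × 62,400 × 60 / (27.9 × 0.82456)) ≈ 570.52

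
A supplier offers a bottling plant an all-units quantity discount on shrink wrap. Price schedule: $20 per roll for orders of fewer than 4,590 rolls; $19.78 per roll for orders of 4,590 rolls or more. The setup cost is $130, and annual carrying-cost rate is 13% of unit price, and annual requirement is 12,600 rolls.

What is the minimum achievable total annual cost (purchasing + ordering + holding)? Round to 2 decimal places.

$254,918.49

H₁ = 13%×$20 = $2.6000;  H₂ = 13%×$19.78 = $2.5714
EOQ₁ = √(2×12,600×130/2.6000) = 1,122.50  (< 4,590, feasible at tier 1)
EOQ₂ = √(2×12,600×130/2.5714) = 1,128.72  (< 4,590 → use Q = 4,590 at tier-2 price)
TC(tier 1 (EOQ₁), Q≈1,122.5) = $254,918.49
TC(tier 2, Q≈4,590.0) = $255,486.23
Minimum at tier 1 (EOQ₁): $254,918.49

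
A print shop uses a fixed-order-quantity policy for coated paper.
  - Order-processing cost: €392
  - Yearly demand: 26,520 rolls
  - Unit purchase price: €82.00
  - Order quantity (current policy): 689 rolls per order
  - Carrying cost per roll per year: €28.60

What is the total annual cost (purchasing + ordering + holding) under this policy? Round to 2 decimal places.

€2,199,581.00

Ordering: D/Q × S = 26,520/689 × €392 = €15,088.30
Holding:  Q/2 × H = 689/2 × €28.6 = €9,852.70
Purchase cost = D·C = 26,520 × 82 = €2,174,640.00
Total = €15,088.30 + €9,852.70 + €2,174,640.00 = €2,199,581.00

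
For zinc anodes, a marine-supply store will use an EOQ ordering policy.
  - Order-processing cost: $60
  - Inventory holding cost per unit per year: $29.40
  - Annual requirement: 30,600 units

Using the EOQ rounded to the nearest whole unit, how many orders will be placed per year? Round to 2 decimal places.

86.69 orders per year

2DS/H = 2·30,600·60/29.4 = 124,897.96
EOQ = √124,897.96 ≈ 353.41 → Q = 353
Orders per year = D/Q = 30,600 / 353 = 86.686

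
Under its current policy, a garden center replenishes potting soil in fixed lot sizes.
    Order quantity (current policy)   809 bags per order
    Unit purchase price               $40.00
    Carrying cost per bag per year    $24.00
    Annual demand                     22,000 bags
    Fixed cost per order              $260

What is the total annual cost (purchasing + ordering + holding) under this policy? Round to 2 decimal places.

Orders/yr = 22,000/809 = 27.194; ordering cost = 27.194 × $260 = $7,070.46
Average inventory = 809/2 = 404.5; holding cost = 404.5 × $24 = $9,708.00
Purchase cost = D·C = 22,000 × 40 = $880,000.00
Total = $7,070.46 + $9,708.00 + $880,000.00 = $896,778.46

$896,778.46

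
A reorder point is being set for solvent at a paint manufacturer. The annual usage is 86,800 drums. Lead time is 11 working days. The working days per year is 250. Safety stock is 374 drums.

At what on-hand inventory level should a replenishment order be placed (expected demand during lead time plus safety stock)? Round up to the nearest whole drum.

Daily demand d = 86,800 / 250 = 347.200 drums/day
Demand during lead time = 347.200 × 11 = 3,819.20
Reorder point = 3,819.20 + 374 = 4,193.20 → round up

4,194 drums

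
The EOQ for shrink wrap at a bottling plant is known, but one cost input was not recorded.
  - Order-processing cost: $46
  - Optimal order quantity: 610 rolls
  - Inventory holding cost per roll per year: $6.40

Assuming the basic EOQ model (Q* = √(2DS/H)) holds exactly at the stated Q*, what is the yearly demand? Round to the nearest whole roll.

25,885 rolls per year

From Q* = √(2DS/H) ⇒ Q*² = 2DS/H.
D = Q²H / (2S) = 610² × 6.4 / (2 × 46) = 25,885.22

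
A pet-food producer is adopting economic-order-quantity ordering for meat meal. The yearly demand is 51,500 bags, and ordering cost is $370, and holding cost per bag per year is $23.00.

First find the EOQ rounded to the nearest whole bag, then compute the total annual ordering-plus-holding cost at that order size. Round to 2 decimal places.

$29,606.25

2DS/H = 2·51,500·370/23 = 1,656,956.52
EOQ = √1,656,956.52 ≈ 1,287.23 → Q = 1,287 bags
Orders/yr = 51,500/1,287 = 40.016; ordering cost = 40.016 × $370 = $14,805.75
Average inventory = 1,287/2 = 643.5; holding cost = 643.5 × $23 = $14,800.50
Total = $14,805.75 + $14,800.50 = $29,606.25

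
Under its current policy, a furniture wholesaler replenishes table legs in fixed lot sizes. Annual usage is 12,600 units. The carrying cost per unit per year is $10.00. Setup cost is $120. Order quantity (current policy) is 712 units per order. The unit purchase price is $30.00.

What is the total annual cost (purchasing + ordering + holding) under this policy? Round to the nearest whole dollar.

$383,684

Orders/yr = 12,600/712 = 17.697; ordering cost = 17.697 × $120 = $2,123.60
Average inventory = 712/2 = 356; holding cost = 356 × $10 = $3,560.00
Purchase cost = D·C = 12,600 × 30 = $378,000.00
Total = $2,123.60 + $3,560.00 + $378,000.00 = $383,683.60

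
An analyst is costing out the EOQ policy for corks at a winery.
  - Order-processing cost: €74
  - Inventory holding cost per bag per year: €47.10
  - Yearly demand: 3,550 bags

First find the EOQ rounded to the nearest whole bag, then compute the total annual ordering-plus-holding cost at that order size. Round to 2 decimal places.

Q* = √(2·D·S / H) = √(2·3,550·74 / 47.1) = √11,155.0 ≈ 105.62 → Q = 106 bags
Annual ordering cost = (D/Q)·S = (3,550/106) × 74 = €2,478.30
Annual holding cost  = (Q/2)·H = (106/2) × 47.1 = €2,496.30
Total = €2,478.30 + €2,496.30 = €4,974.60

€4,974.60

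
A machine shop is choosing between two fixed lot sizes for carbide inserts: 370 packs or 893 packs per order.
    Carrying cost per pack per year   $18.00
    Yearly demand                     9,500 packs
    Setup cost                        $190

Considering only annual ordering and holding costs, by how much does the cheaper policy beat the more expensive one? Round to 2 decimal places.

$1,849.90

Annual cost at Q: ordering D·S/Q plus holding Q·H/2.
TC(370) = (9,500/370)×190 + (370/2)×18 = $8,208.38
TC(893) = (9,500/893)×190 + (893/2)×18 = $10,058.28
|ΔTC| = |$8,208.38 − $10,058.28| = $1,849.90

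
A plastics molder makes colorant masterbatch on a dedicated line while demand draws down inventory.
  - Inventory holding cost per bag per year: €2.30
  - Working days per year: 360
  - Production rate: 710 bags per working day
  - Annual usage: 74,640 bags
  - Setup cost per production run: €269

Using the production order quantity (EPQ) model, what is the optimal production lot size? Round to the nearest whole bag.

Daily demand d = 74,640/360 = 207.333; p = 710; 1 − d/p = 0.70798
EPQ = √(2DS / (H(1 − d/p)))
    = √(2 × 74,640 × 269 / (2.3 × 0.70798)) ≈ 4,965.95

4,966 bags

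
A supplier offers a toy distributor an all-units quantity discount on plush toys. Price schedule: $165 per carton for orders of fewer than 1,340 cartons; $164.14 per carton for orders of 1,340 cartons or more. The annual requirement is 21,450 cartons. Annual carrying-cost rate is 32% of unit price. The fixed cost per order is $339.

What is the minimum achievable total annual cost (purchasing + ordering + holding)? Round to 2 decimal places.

$3,561,421.15

H₁ = 32%×$165 = $52.8000;  H₂ = 32%×$164.14 = $52.5248
EOQ₁ = √(2×21,450×339/52.8000) = 524.82  (< 1,340, feasible at tier 1)
EOQ₂ = √(2×21,450×339/52.5248) = 526.19  (< 1,340 → use Q = 1,340 at tier-2 price)
TC(tier 1 (EOQ₁), Q≈524.8) = $3,566,960.57
TC(tier 2, Q≈1,340.0) = $3,561,421.15
Minimum at tier 2: $3,561,421.15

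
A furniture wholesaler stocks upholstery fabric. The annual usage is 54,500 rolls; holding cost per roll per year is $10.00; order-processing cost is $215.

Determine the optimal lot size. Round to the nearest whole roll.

2DS/H = 2·54,500·215/10 = 2,343,500.00
EOQ = √2,343,500.00 ≈ 1,530.85

1,531 rolls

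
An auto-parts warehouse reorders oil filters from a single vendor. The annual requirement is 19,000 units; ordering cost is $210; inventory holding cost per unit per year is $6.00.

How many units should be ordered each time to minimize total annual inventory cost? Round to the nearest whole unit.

1,153 units

Q* = √(2·D·S / H) = √(2·19,000·210 / 6) = √1,330,000.0 ≈ 1,153.26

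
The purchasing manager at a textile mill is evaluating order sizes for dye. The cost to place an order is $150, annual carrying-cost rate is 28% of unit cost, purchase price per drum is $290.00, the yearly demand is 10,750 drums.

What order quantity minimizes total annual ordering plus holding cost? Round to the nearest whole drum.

Carrying cost H = $290 × 28% = $81.2000/drum/yr
2DS/H = 2·10,750·150/81.2 = 39,716.75
EOQ = √39,716.75 ≈ 199.29

199 drums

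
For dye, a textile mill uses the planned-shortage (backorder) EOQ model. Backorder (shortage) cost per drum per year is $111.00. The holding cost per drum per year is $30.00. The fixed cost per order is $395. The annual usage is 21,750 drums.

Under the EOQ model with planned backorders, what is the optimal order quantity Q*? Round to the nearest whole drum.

Q* = √(2DS/H) · √((H + b)/b)
   = √(2 × 21,750 × 395 / 30) · √((30 + 111) / 111)
   = 756.802 × 1.1271 ≈ 852.96

853 drums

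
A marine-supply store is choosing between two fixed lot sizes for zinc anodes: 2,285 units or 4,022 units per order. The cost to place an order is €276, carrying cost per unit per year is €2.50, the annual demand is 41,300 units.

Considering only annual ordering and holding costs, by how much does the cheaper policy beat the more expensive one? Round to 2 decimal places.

For each Q, cost = (D/Q)·S + (Q/2)·H.
TC(2,285) = (41,300/2,285)×276 + (2,285/2)×2.5 = €7,844.78
TC(4,022) = (41,300/4,022)×276 + (4,022/2)×2.5 = €7,861.61
Cheaper: Q = 2,285.  Difference = €16.83

€16.83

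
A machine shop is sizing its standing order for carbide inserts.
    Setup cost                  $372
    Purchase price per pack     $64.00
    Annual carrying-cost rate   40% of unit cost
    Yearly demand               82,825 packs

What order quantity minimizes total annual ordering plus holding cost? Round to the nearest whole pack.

H = i·C = 0.4 × $64 = $25.6000 per pack-year
EOQ = √(2DS/H) = √(2 × 82,825 × 372 / 25.6)
    = √(2,407,101.56) ≈ 1,551.48

1,551 packs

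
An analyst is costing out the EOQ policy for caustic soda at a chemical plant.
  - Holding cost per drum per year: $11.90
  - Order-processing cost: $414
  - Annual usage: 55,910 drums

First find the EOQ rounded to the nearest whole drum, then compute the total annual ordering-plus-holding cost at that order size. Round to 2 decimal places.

$23,471.10

EOQ = √(2DS/H) = √(2 × 55,910 × 414 / 11.9)
    = √(3,890,208.40) ≈ 1,972.36 → Q = 1,972 drums
Orders/yr = 55,910/1,972 = 28.352; ordering cost = 28.352 × $414 = $11,737.70
Average inventory = 1,972/2 = 986; holding cost = 986 × $11.9 = $11,733.40
Total = $11,737.70 + $11,733.40 = $23,471.10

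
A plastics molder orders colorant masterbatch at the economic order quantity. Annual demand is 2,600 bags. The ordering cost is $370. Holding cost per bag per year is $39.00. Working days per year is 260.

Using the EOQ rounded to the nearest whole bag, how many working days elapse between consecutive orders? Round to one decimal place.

22.2 days

EOQ = √(2DS/H) = √(2 × 2,600 × 370 / 39)
    = √(49,333.33) ≈ 222.11 → Q = 222 bags
Days between orders = 260 / (D/Q) = 260 / 11.712 ≈ 22.200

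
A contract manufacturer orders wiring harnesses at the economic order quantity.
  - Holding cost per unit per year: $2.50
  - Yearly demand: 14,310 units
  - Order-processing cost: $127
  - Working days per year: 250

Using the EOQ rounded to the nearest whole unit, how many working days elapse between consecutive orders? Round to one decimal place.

Q* = √(2·D·S / H) = √(2·14,310·127 / 2.5) = √1,453,896.0 ≈ 1,205.78 → Q = 1,206 units
Cycle time = (working days × Q)/D = (250 × 1,206) / 14,310 = 21.069 days

21.1 days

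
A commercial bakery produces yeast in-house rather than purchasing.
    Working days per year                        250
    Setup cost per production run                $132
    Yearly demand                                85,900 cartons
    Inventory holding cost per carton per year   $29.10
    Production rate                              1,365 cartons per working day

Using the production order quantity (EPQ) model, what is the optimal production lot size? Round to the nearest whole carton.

1,021 cartons

Daily demand d = 85,900/250 = 343.600; p = 1365; 1 − d/p = 0.74828
EPQ = √(2DS / (H(1 − d/p)))
    = √(2 × 85,900 × 132 / (29.1 × 0.74828)) ≈ 1,020.52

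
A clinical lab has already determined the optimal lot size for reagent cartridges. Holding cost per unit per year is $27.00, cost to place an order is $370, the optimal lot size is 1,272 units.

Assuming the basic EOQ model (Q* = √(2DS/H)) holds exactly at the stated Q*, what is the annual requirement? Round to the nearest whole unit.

59,035 units per year

EOQ relation: Q² = 2DS/H, so rearrange for the unknown.
D = Q²H / (2S) = 1,272² × 27 / (2 × 370) = 59,034.55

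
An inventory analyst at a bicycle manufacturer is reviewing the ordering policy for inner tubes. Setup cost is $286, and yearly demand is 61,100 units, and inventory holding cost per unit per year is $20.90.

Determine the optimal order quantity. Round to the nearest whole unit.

2DS/H = 2·61,100·286/20.9 = 1,672,210.53
EOQ = √1,672,210.53 ≈ 1,293.14

1,293 units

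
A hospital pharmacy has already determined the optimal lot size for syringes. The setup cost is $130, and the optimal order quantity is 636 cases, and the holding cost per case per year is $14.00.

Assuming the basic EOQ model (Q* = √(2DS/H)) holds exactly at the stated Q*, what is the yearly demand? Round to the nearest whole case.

21,781 cases per year

Since Q* = (2DS/H)^½, squaring gives Q*²·H = 2DS.
D = Q²H / (2S) = 636² × 14 / (2 × 130) = 21,780.55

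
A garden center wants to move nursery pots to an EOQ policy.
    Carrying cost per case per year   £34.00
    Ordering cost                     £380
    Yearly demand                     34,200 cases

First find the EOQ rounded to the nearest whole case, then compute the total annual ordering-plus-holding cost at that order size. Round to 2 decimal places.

£29,727.57

2DS/H = 2·34,200·380/34 = 764,470.59
EOQ = √764,470.59 ≈ 874.34 → Q = 874 cases
Orders/yr = 34,200/874 = 39.130; ordering cost = 39.130 × £380 = £14,869.57
Average inventory = 874/2 = 437; holding cost = 437 × £34 = £14,858.00
Total = £14,869.57 + £14,858.00 = £29,727.57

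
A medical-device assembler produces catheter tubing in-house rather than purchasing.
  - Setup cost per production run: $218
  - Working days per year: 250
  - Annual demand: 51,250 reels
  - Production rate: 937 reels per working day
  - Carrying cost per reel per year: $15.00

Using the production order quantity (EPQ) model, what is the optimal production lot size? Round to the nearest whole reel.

1,381 reels

d = 51,250/250 = 205.0000 reels/day;  effective holding cost H(1 − d/p) = 15·(1 − 205.0000/937) = 11.71825
Q* = √(2DS / H_eff) = √(2·51,250·218 / 11.71825) ≈ 1,380.89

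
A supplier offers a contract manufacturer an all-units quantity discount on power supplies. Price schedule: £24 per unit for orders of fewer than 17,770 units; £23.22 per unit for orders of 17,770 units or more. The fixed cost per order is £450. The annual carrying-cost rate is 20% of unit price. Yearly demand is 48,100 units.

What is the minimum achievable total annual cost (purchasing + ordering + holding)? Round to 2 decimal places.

£1,159,362.00

H₁ = 20%×£24 = £4.8000;  H₂ = 20%×£23.22 = £4.6440
EOQ₁ = √(2×48,100×450/4.8000) = 3,003.12  (< 17,770, feasible at tier 1)
EOQ₂ = √(2×48,100×450/4.6440) = 3,053.15  (< 17,770 → use Q = 17,770 at tier-2 price)
TC(tier 1 (EOQ₁), Q≈3,003.1) = £1,168,814.99
TC(tier 2, Q≈17,770.0) = £1,159,362.00
Minimum at tier 2: £1,159,362.00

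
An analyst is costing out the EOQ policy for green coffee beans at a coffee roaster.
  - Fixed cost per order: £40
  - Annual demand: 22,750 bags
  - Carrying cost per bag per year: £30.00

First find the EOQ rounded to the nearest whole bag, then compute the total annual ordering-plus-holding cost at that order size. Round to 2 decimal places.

£7,389.19

2DS/H = 2·22,750·40/30 = 60,666.67
EOQ = √60,666.67 ≈ 246.31 → Q = 246 bags
Ordering: D/Q × S = 22,750/246 × £40 = £3,699.19
Holding:  Q/2 × H = 246/2 × £30 = £3,690.00
Total = £3,699.19 + £3,690.00 = £7,389.19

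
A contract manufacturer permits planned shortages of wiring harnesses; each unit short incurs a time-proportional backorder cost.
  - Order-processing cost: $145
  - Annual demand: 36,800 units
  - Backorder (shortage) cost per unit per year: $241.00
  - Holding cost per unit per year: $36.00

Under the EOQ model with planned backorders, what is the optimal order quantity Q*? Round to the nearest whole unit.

584 units

Basic EOQ = √(2·36,800·145/36) = 544.467
Backorder adjustment √((H+b)/b) = √((36+241)/241) = 1.0721
Q* = 544.467 × 1.0721 ≈ 583.72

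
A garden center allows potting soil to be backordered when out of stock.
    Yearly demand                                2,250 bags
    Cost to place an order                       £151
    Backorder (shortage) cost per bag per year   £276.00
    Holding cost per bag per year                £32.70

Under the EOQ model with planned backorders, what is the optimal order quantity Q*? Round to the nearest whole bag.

152 bags

Q* = √(2DS/H) · √((H + b)/b)
   = √(2 × 2,250 × 151 / 32.7) · √((32.7 + 276) / 276)
   = 144.152 × 1.0576 ≈ 152.45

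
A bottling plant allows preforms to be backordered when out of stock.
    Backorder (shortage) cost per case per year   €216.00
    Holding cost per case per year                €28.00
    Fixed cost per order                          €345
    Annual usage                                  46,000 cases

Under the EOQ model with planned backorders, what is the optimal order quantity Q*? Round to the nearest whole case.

Basic EOQ = √(2·46,000·345/28) = 1,064.693
Backorder adjustment √((H+b)/b) = √((28+216)/216) = 1.0628
Q* = 1,064.693 × 1.0628 ≈ 1,131.60

1,132 cases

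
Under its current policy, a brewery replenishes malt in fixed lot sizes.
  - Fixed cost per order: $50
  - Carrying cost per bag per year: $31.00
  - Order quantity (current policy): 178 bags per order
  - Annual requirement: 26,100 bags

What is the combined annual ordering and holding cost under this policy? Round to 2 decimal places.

$10,090.46

Orders/yr = 26,100/178 = 146.629; ordering cost = 146.629 × $50 = $7,331.46
Average inventory = 178/2 = 89; holding cost = 89 × $31 = $2,759.00
Total = $7,331.46 + $2,759.00 = $10,090.46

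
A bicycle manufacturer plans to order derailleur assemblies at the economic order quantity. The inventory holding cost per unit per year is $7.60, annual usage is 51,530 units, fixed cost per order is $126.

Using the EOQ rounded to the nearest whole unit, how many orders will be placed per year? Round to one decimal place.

EOQ = √(2DS/H) = √(2 × 51,530 × 126 / 7.6)
    = √(1,708,626.32) ≈ 1,307.14 → Q = 1,307
Orders per year = D/Q = 51,530 / 1,307 = 39.426

39.4 orders per year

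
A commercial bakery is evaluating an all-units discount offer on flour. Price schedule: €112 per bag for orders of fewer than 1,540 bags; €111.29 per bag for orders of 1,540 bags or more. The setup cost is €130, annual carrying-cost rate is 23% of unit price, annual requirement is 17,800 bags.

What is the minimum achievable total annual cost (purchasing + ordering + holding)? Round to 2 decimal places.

€2,002,174.06

H₁ = 23%×€112 = €25.7600;  H₂ = 23%×€111.29 = €25.5967
EOQ₁ = √(2×17,800×130/25.7600) = 423.86  (< 1,540, feasible at tier 1)
EOQ₂ = √(2×17,800×130/25.5967) = 425.21  (< 1,540 → use Q = 1,540 at tier-2 price)
TC(tier 1 (EOQ₁), Q≈423.9) = €2,004,518.67
TC(tier 2, Q≈1,540.0) = €2,002,174.06
Minimum at tier 2: €2,002,174.06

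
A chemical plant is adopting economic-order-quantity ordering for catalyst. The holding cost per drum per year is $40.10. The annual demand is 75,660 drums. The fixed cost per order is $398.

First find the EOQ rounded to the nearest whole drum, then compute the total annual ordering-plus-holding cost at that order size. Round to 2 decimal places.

$49,143.03

Q* = √(2·D·S / H) = √(2·75,660·398 / 40.1) = √1,501,879.3 ≈ 1,225.51 → Q = 1,226 drums
Ordering: D/Q × S = 75,660/1,226 × $398 = $24,561.73
Holding:  Q/2 × H = 1,226/2 × $40.1 = $24,581.30
Total = $24,561.73 + $24,581.30 = $49,143.03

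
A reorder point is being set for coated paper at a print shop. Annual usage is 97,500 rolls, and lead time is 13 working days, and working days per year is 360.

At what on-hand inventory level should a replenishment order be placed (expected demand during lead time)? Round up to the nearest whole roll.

Daily demand d = 97,500 / 360 = 270.833 rolls/day
Demand during lead time = 270.833 × 13 = 3,520.83
Reorder point = 3,520.83 → round up

3,521 rolls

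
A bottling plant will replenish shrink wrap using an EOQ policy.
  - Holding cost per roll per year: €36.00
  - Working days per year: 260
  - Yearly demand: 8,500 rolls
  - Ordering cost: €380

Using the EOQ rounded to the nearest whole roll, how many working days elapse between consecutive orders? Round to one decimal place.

2DS/H = 2·8,500·380/36 = 179,444.44
EOQ = √179,444.44 ≈ 423.61 → Q = 424 rolls
T = Q/D × 260 days = 424/8,500 × 260 = 12.969 days

13.0 days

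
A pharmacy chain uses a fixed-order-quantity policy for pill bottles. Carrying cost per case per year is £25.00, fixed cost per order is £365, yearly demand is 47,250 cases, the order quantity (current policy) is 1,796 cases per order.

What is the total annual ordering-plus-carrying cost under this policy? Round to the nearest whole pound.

£32,053

Ordering: D/Q × S = 47,250/1,796 × £365 = £9,602.59
Holding:  Q/2 × H = 1,796/2 × £25 = £22,450.00
Total = £9,602.59 + £22,450.00 = £32,052.59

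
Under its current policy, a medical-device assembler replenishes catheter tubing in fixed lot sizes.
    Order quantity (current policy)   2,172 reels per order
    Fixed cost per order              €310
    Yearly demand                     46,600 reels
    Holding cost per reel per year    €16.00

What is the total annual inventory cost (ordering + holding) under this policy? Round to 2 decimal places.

€24,027.01

Ordering: D/Q × S = 46,600/2,172 × €310 = €6,651.01
Holding:  Q/2 × H = 2,172/2 × €16 = €17,376.00
Total = €6,651.01 + €17,376.00 = €24,027.01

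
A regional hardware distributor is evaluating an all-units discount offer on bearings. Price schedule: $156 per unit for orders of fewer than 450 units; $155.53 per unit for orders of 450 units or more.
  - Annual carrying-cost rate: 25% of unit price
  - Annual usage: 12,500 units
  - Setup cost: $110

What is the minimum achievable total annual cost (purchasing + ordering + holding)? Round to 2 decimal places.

H₁ = 25%×$156 = $39.0000;  H₂ = 25%×$155.53 = $38.8825
EOQ₁ = √(2×12,500×110/39.0000) = 265.54  (< 450, feasible at tier 1)
EOQ₂ = √(2×12,500×110/38.8825) = 265.94  (< 450 → use Q = 450 at tier-2 price)
TC(tier 1 (EOQ₁), Q≈265.5) = $1,960,356.16
TC(tier 2, Q≈450.0) = $1,955,929.12
Minimum at tier 2: $1,955,929.12

$1,955,929.12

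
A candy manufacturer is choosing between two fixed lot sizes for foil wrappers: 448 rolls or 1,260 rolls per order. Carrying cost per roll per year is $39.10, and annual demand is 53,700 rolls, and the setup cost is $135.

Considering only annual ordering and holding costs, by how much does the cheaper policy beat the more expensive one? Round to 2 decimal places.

$5,446.25

TC(Q) = (D/Q)S + (Q/2)H
TC(448) = (53,700/448)×135 + (448/2)×39.1 = $24,940.32
TC(1,260) = (53,700/1,260)×135 + (1,260/2)×39.1 = $30,386.57
Cheaper: Q = 448.  Difference = $5,446.25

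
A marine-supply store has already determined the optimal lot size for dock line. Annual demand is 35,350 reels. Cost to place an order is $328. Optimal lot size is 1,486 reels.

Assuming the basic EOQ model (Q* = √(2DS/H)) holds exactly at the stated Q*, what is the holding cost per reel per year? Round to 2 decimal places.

From Q* = √(2DS/H) ⇒ Q*² = 2DS/H.
H = 2DS / Q² = 2 × 35,350 × 328 / 1,486² = 10.5016

$10.50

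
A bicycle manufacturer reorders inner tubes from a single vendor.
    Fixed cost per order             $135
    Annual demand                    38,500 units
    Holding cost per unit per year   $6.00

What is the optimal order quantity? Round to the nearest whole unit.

1,316 units

Q* = √(2·D·S / H) = √(2·38,500·135 / 6) = √1,732,500.0 ≈ 1,316.24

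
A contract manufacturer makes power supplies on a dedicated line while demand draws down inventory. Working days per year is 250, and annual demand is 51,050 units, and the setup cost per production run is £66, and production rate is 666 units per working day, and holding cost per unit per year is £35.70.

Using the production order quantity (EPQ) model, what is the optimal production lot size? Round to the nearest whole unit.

Daily demand d = 51,050/250 = 204.200; p = 666; 1 − d/p = 0.69339
EPQ = √(2DS / (H(1 − d/p)))
    = √(2 × 51,050 × 66 / (35.7 × 0.69339)) ≈ 521.75

522 units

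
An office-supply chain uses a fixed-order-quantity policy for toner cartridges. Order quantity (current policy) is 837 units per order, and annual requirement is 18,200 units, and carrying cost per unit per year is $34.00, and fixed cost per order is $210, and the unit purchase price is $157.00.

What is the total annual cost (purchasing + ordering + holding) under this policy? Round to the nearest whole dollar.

$2,876,195

Ordering: D/Q × S = 18,200/837 × $210 = $4,566.31
Holding:  Q/2 × H = 837/2 × $34 = $14,229.00
Purchase cost = D·C = 18,200 × 157 = $2,857,400.00
Total = $4,566.31 + $14,229.00 + $2,857,400.00 = $2,876,195.31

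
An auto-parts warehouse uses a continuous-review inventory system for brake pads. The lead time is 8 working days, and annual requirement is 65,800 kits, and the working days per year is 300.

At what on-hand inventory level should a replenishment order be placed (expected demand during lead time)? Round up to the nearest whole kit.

1,755 kits

Daily demand d = 65,800 / 300 = 219.333 kits/day
Demand during lead time = 219.333 × 8 = 1,754.67
Reorder point = 1,754.67 → round up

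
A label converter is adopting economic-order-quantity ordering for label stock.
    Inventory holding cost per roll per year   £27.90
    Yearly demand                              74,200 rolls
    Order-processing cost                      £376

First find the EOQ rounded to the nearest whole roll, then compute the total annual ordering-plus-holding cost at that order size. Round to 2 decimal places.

Optimal lot size Q* = (2 × 74,200 × £376 / £27.9)^½ ≈ 1,414.19 → Q = 1,414 rolls
Ordering: D/Q × S = 74,200/1,414 × £376 = £19,730.69
Holding:  Q/2 × H = 1,414/2 × £27.9 = £19,725.30
Total = £19,730.69 + £19,725.30 = £39,455.99

£39,455.99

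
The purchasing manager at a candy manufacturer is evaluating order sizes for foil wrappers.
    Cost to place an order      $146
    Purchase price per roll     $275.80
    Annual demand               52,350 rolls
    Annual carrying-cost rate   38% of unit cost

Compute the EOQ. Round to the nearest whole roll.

Carrying cost H = $275.8 × 38% = $104.8040/roll/yr
Optimal lot size Q* = (2 × 52,350 × $146 / $104.804)^½ ≈ 381.91

382 rolls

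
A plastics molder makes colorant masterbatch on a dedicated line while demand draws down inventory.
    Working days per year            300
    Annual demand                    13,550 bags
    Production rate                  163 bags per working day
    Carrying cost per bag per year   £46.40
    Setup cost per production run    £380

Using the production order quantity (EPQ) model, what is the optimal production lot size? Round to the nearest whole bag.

554 bags

d = 13,550/300 = 45.1667 bags/day;  effective holding cost H(1 − d/p) = 46.4·(1 − 45.1667/163) = 33.54274
Q* = √(2DS / H_eff) = √(2·13,550·380 / 33.54274) ≈ 554.09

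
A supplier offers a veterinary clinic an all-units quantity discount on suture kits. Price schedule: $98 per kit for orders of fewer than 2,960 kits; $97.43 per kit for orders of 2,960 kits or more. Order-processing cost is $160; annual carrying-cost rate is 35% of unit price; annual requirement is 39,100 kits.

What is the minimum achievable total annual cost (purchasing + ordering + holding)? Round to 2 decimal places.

$3,852,516.22

H₁ = 35%×$98 = $34.3000;  H₂ = 35%×$97.43 = $34.1005
EOQ₁ = √(2×39,100×160/34.3000) = 603.97  (< 2,960, feasible at tier 1)
EOQ₂ = √(2×39,100×160/34.1005) = 605.74  (< 2,960 → use Q = 2,960 at tier-2 price)
TC(tier 1 (EOQ₁), Q≈604.0) = $3,852,516.22
TC(tier 2, Q≈2,960.0) = $3,862,095.25
Minimum at tier 1 (EOQ₁): $3,852,516.22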